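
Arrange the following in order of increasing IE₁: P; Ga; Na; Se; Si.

Na < Ga < Si < Se < P

Na is in period 3, group 1; Si is in period 3, group 14; P is in period 3, group 15; Ga is in period 4, group 13; Se is in period 4, group 16.
Removing the outermost electron gets harder across a period and easier down a group.
These span different periods and groups, so the two trends combine.
Ga > Na: the two effects oppose for this pair; the across-period effect wins (579 vs 496 kJ/mol).
Si > Ga: relative to Ga, both the across-period and down-group shifts push Si's first ionization energy up.
Se > Si: period and group pull opposite ways; the across-period shift dominates (941 vs 786 kJ/mol).
P > Se: the two effects oppose for this pair; the down-group effect wins (1012 vs 941 kJ/mol).
For reference (kJ/mol): Na 496, Si 786, P 1012, Ga 579, Se 941.
So from lowest to highest: Na < Ga < Si < Se < P.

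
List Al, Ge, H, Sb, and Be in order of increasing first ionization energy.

Al < Ge < Sb < Be < H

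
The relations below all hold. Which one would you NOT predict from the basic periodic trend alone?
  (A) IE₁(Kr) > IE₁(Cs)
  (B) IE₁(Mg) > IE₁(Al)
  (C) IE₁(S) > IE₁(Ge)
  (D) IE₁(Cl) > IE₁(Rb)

(B)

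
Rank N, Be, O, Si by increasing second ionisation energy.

Si, Be, N, O

After 1 electron has been removed, what remains? N⁺ still has 4 valence electrons; Be⁺ still has 1 valence electron; O⁺ still has 5 valence electrons; Si⁺ still has 3 valence electrons.
All are still removing valence electrons, so compare the +1 ions as you would atoms: IE_2 generally rises across a period (higher Z_eff) and falls down a group (larger shell), subject to the usual subshell exceptions.
Valence configurations: N⁺ [He]2s²2p², Be⁺ [He]2s¹, O⁺ [He]2s²2p³, Si⁺ [Ne]3s²3p¹.
The numbers (kJ/mol): N 2856, Be 1757, O 3388, Si 1577.
Putting it together, IE_2: Si < Be < N < O.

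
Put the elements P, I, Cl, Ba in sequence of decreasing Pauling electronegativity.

Cl > I > P > Ba

P is in period 3, group 15; Cl is in period 3, group 17; I is in period 5, group 17; Ba is in period 6, group 2.
EN rises left→right (higher Z_eff, smaller atoms) and falls top→bottom (larger, more shielded atoms).
These span different periods and groups, so the two trends combine.
P > Ba: both effects reinforce here, so P is clearly the higher of the two.
I > P: the two effects oppose for this pair; the across-period effect wins (2.66 vs 2.19).
Cl > I: Cl sits above I in group 17, so the down-group effect alone puts Cl higher.
Approximate values (Pauling): P 2.19, Cl 3.16, I 2.66, Ba 0.89.
So from highest to lowest: Cl > I > P > Ba.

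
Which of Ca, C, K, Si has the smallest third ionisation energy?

Si

IE_3 is the cost of taking one more electron from the +2 cation: Ca²⁺ is the bare [Ar] core; C²⁺ still has 2 valence electrons; K²⁺ is already 1 electron into the core; Si²⁺ still has 2 valence electrons.
Usually core removal costs more than valence removal, but here the competition is close: a tightly held n=2 valence electron can cost more to remove than an n=3 core electron, so the actual values have to decide it.
Valence configurations: C²⁺ [He]2s², Si²⁺ [Ne]3s².
Approximate IE_3 values (kJ/mol): Ca 4912, C 4620, K 4420, Si 3232.
Overall IE_3 order: Si < K < C < Ca.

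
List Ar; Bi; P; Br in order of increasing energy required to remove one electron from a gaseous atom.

Bi, P, Br, Ar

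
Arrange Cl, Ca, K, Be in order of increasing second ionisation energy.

Ca, Be, Cl, K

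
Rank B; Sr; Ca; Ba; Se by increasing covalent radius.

B is in period 2, group 13; Ca is in period 4, group 2; Se is in period 4, group 16; Sr is in period 5, group 2; Ba is in period 6, group 2.
Atomic radius shrinks across a period as nuclear charge pulls the same shell inward, and grows down a group as new shells are added.
Neither a single period nor a single group — weigh both effects.
Se > B: period and group pull opposite ways; the down-group shift dominates (116 vs 85 pm).
Ca > Se: Ca lies to the left of Se in period 4, so the across-period effect alone puts Ca larger.
Sr > Ca: Sr sits below Ca in group 2, so the down-group effect alone puts Sr larger.
Ba > Sr: they share group 2; the group trend gives Ba the larger value.
Approximate values (pm): B 85, Ca 171, Se 116, Sr 185, Ba 196.
So from smallest to largest: B < Se < Ca < Sr < Ba.

B < Se < Ca < Sr < Ba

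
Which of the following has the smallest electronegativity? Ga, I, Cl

Ga

Cl is in period 3, group 17; Ga is in period 4, group 13; I is in period 5, group 17.
EN rises left→right (higher Z_eff, smaller atoms) and falls top→bottom (larger, more shielded atoms).
These span different periods and groups, so the two trends combine.
I > Ga: the two effects oppose for this pair; the across-period effect wins (2.66 vs 1.81).
Cl > I: they share group 17; the group trend gives Cl the larger value.
Tabulated electronegativity (Pauling): Cl 3.16, Ga 1.81, I 2.66.
The smallest electronegativity among these belongs to Ga.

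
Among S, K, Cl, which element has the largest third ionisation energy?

The third ionization energy removes an electron from the +2 ion. For each element: S²⁺ still has 4 valence electrons; K²⁺ is already 1 electron into the core; Cl²⁺ still has 5 valence electrons.
Core electrons are held far more tightly than valence electrons, so K tops the IE_3 order.
Valence configurations: S²⁺ [Ne]3s²3p², Cl²⁺ [Ne]3s²3p³.
Approximate IE_3 values (kJ/mol): S 3357, K 4420, Cl 3822.
So the third ionization energies run S < Cl < K.

K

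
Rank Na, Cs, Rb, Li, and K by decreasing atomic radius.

Cs > Rb > K > Na > Li

Li is in period 2, group 1; Na is in period 3, group 1; K is in period 4, group 1; Rb is in period 5, group 1; Cs is in period 6, group 1.
Moving right in a period, electrons are added to the same shell under a stronger nuclear pull, so atoms get smaller; moving down, a new shell is opened and atoms get larger.
All are in group 1, so atomic radius increases down the group.
So from largest to smallest: Cs > Rb > K > Na > Li.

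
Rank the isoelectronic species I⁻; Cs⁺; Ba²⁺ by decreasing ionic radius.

I⁻ > Cs⁺ > Ba²⁺

All of these have 54 electrons, so size is governed by nuclear charge alone: the more protons, the stronger the pull on the same electron cloud, and the smaller the ion.
Nuclear charges: Ba²⁺ (Z=56), Cs⁺ (Z=55), I⁻ (Z=53).
Largest to smallest: I⁻ > Cs⁺ > Ba²⁺.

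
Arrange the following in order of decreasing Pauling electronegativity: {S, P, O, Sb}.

Atoms toward the upper right of the periodic table pull bonding electrons most strongly.
These span different periods and groups, so the two trends combine.
P > Sb: P sits above Sb in group 15, so the down-group effect alone puts P higher.
S > P: S lies to the right of P in period 3, so the across-period effect alone puts S higher.
O > S: they share group 16; the group trend gives O the larger value.
For reference (Pauling): O 3.44, P 2.19, S 2.58, Sb 2.05.
So from highest to lowest: O > S > P > Sb.

O > S > P > Sb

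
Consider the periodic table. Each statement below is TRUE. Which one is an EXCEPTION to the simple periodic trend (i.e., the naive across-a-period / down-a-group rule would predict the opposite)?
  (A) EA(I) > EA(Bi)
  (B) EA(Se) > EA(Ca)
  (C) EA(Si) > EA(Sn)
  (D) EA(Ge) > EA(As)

(D)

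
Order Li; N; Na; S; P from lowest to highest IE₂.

P < S < N < Na < Li

IE_2 is the cost of taking one more electron from the +1 cation: Li⁺ is the bare [He] core; N⁺ still has 4 valence electrons; Na⁺ is the bare [Ne] core; S⁺ still has 5 valence electrons; P⁺ still has 4 valence electrons.
Core electrons are held far more tightly than valence electrons, so Na and Li top the IE_2 order.
Valence configurations: N⁺ [He]2s²2p², S⁺ [Ne]3s²3p³, P⁺ [Ne]3s²3p².
The numbers (kJ/mol): Li 7298, N 2856, Na 4562, S 2252, P 1907.
So the second ionization energies run P < S < N < Na < Li.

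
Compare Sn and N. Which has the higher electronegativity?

N is in period 2, group 15; Sn is in period 5, group 14.
Electronegativity increases across a period and decreases down a group, tracking effective nuclear charge and atomic size.
Neither a single period nor a single group — weigh both effects.
N > Sn: both effects reinforce here, so N is clearly the higher of the two.
Approximate values (Pauling): N 3.04, Sn 1.96.
So N has the higher electronegativity (N > Sn).

N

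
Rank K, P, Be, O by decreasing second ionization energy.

O > K > P > Be

After 1 electron has been removed, what remains? K⁺ is the bare [Ar] core; P⁺ still has 4 valence electrons; Be⁺ still has 1 valence electron; O⁺ still has 5 valence electrons.
Usually core removal costs more than valence removal, but here the competition is close: a tightly held n=2 valence electron can cost more to remove than an n=3 core electron, so the actual values have to decide it.
Valence configurations: P⁺ [Ne]3s²3p², Be⁺ [He]2s¹, O⁺ [He]2s²2p³.
The numbers (kJ/mol): K 3052, P 1907, Be 1757, O 3388.
Overall IE_2 order: Be < P < K < O.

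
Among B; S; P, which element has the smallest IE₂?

The second ionization energy removes an electron from the +1 ion. For each element: B⁺ still has 2 valence electrons; S⁺ still has 5 valence electrons; P⁺ still has 4 valence electrons.
All are still removing valence electrons, so compare the +1 ions as you would atoms: IE_2 generally rises across a period (higher Z_eff) and falls down a group (larger shell), subject to the usual subshell exceptions.
Valence configurations: B⁺ [He]2s², S⁺ [Ne]3s²3p³, P⁺ [Ne]3s²3p².
Approximate IE_2 values (kJ/mol): B 2427, S 2252, P 1907.
Putting it together, IE_2: P < S < B.

P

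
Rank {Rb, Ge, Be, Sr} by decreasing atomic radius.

Rb, Sr, Ge, Be

Be is in period 2, group 2; Ge is in period 4, group 14; Rb is in period 5, group 1; Sr is in period 5, group 2.
Atomic radius shrinks across a period as nuclear charge pulls the same shell inward, and grows down a group as new shells are added.
These span different periods and groups, so the two trends combine.
Ge > Be: the two effects oppose for this pair; the down-group effect wins (121 vs 102 pm).
Sr > Ge: relative to Ge, both the across-period and down-group shifts push Sr's atomic radius up.
Rb > Sr: both are in period 5; the period trend gives Rb the larger value.
Tabulated atomic radius (pm): Be 102, Ge 121, Rb 210, Sr 185.
So from largest to smallest: Rb > Sr > Ge > Be.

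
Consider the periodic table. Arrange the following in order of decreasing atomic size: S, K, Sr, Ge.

K > Sr > Ge > S

S is in period 3, group 16; K is in period 4, group 1; Ge is in period 4, group 14; Sr is in period 5, group 2.
Radius decreases left→right (rising Z_eff, same n) and increases top→bottom (higher n).
Neither a single period nor a single group — weigh both effects.
Ge > S: relative to S, both the across-period and down-group shifts push Ge's atomic radius up.
Sr > Ge: both effects reinforce here, so Sr is clearly the larger of the two.
K > Sr: period and group pull opposite ways; the across-period shift dominates (196 vs 185 pm).
For reference (pm): S 103, K 196, Ge 121, Sr 185.
So from largest to smallest: K > Sr > Ge > S.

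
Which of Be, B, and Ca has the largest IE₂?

The second ionization energy removes an electron from the +1 ion. For each element: Be⁺ still has 1 valence electron; B⁺ still has 2 valence electrons; Ca⁺ still has 1 valence electron.
All are still removing valence electrons, so compare the +1 ions as you would atoms: IE_2 generally rises across a period (higher Z_eff) and falls down a group (larger shell), subject to the usual subshell exceptions.
Valence configurations: Be⁺ [He]2s¹, B⁺ [He]2s², Ca⁺ [Ar]4s¹.
Tabulated IE_2 (kJ/mol): Be 1757, B 2427, Ca 1145.
Overall IE_2 order: Ca < Be < B.

B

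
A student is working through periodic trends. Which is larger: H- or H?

Forming H- adds 1 electron to H. More electron–electron repulsion in the same shell, with unchanged nuclear charge, lets the cloud expand.
An anion is larger than its parent atom: H- > H.

H-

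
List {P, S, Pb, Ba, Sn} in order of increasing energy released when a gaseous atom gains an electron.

Atoms with high Z_eff and room in the valence shell (especially the halogens) have the most exothermic electron affinities.
Neither a single period nor a single group — weigh both effects.
Pb > Ba: Pb lies to the right of Ba in period 6, so the across-period effect alone puts Pb higher.
P > Pb: relative to Pb, both the across-period and down-group shifts push P's electron affinity up.
Sn > P: this pair runs against the simple trend — see the exception note.
S > Sn: relative to Sn, both the across-period and down-group shifts push S's electron affinity up.
Note the exception: Sn has a higher electron affinity than P, contrary to the simple trend — adding an electron to P's half-filled np³ subshell costs electron-pairing energy.
Tabulated electron affinity (kJ/mol): P 72, S 200, Sn 107, Ba 14, Pb 35.
So from lowest to highest: Ba < Pb < P < Sn < S.

Ba < Pb < P < Sn < S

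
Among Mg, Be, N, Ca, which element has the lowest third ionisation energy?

N

IE_3 is the cost of taking one more electron from the +2 cation: Mg²⁺ is the bare [Ne] core; Be²⁺ is the bare [He] core; N²⁺ still has 3 valence electrons; Ca²⁺ is the bare [Ar] core.
Breaking into a closed-shell core is much more expensive than removing a leftover valence electron — Ca, Mg and Be have the largest IE_3 here.
The numbers (kJ/mol): Mg 7733, Be 14849, N 4578, Ca 4912.
Putting it together, IE_3: N < Ca < Mg < Be.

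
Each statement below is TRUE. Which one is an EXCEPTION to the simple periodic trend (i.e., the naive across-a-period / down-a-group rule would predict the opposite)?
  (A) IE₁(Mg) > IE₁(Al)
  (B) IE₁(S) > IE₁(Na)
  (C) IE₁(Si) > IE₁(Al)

The general trend: IE₁ increases across a period and decreases down a group.
(A) Mg (period 3, group 2) vs Al (period 3, group 13): the stated order contradicts the simple trend.
(B) S (period 3, group 16) vs Na (period 3, group 1): the stated order agrees with the simple trend.
(C) Si (period 3, group 14) vs Al (period 3, group 13): the stated order agrees with the simple trend.
The exception is (A): Al's single 3p electron is easier to remove than one from Mg's filled 3s².

(A)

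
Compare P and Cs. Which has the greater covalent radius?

Cs

P is in period 3, group 15; Cs is in period 6, group 1.
Atomic radius shrinks across a period as nuclear charge pulls the same shell inward, and grows down a group as new shells are added.
Here both period and group differ, so the two effects have to be weighed against each other.
Cs > P: relative to P, both the across-period and down-group shifts push Cs's atomic radius up.
Approximate values (pm): P 111, Cs 232.
So Cs has the greater covalent radius (Cs > P).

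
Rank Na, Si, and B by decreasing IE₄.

The fourth ionization energy removes an electron from the +3 ion. For each element: Na³⁺ is already 2 electrons into the core; Si³⁺ still has 1 valence electron; B³⁺ is the bare [He] core.
Pulling an electron out of a noble-gas core costs far more than removing a remaining valence electron, so Na and B sit at the high end of IE_4.
Tabulated IE_4 (kJ/mol): Na 9543, Si 4356, B 25026.
So the fourth ionization energies run Si < Na < B.

B > Na > Si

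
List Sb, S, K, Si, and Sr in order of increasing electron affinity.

Sr < K < Sb < Si < S

Si is in period 3, group 14; S is in period 3, group 16; K is in period 4, group 1; Sr is in period 5, group 2; Sb is in period 5, group 15.
EA tends to increase across a period and decrease down a group, though the pattern is less regular than for IE or radius.
These span different periods and groups, so the two trends combine.
K > Sr: period and group pull opposite ways; the down-group shift dominates (48 vs 5 kJ/mol).
Sb > K: period and group pull opposite ways; the across-period shift dominates (103 vs 48 kJ/mol).
Si > Sb: period and group pull opposite ways; the down-group shift dominates (134 vs 103 kJ/mol).
S > Si: both are in period 3; the period trend gives S the larger value.
Approximate values (kJ/mol): Si 134, S 200, K 48, Sr 5, Sb 103.
So from lowest to highest: Sr < K < Sb < Si < S.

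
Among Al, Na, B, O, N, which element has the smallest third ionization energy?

Al

After 2 electrons have been removed, what remains? Al²⁺ still has 1 valence electron; Na²⁺ is already 1 electron into the core; B²⁺ still has 1 valence electron; O²⁺ still has 4 valence electrons; N²⁺ still has 3 valence electrons.
Pulling an electron out of a noble-gas core costs far more than removing a remaining valence electron, so Na sits at the high end of IE_3.
Valence configurations: Al²⁺ [Ne]3s¹, B²⁺ [He]2s¹, O²⁺ [He]2s²2p², N²⁺ [He]2s²2p¹.
The numbers (kJ/mol): Al 2745, Na 6910, B 3660, O 5300, N 4578.
So the third ionization energies run Al < B < N < O < Na.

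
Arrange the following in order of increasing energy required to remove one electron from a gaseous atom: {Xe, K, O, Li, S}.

K, Li, S, Xe, O

First ionization energy rises across a period (greater Z_eff holds electrons more tightly) and falls down a group (valence electrons are farther from the nucleus).
Neither a single period nor a single group — weigh both effects.
Li > K: Li sits above K in group 1, so the down-group effect alone puts Li higher.
S > Li: the two effects oppose for this pair; the across-period effect wins (1000 vs 520 kJ/mol).
Xe > S: period and group pull opposite ways; the across-period shift dominates (1170 vs 1000 kJ/mol).
O > Xe: period and group pull opposite ways; the down-group shift dominates (1314 vs 1170 kJ/mol).
For reference (kJ/mol): Li 520, O 1314, S 1000, K 419, Xe 1170.
So from lowest to highest: K < Li < S < Xe < O.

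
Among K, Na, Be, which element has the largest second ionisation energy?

Na

After 1 electron has been removed, what remains? K⁺ is the bare [Ar] core; Na⁺ is the bare [Ne] core; Be⁺ still has 1 valence electron.
Core electrons are held far more tightly than valence electrons, so K and Na top the IE_2 order.
Tabulated IE_2 (kJ/mol): K 3052, Na 4562, Be 1757.
So the second ionization energies run Be < K < Na.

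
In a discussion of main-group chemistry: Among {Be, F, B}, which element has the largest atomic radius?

Be is in period 2, group 2; B is in period 2, group 13; F is in period 2, group 17.
Across a period the added protons contract the valence shell; down a group each new principal shell makes the atom larger.
All lie in period 2, so atomic radius increases right to left.
The largest atomic radius among these belongs to Be.

Be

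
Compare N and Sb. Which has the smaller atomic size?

N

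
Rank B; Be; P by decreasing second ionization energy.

After 1 electron has been removed, what remains? B⁺ still has 2 valence electrons; Be⁺ still has 1 valence electron; P⁺ still has 4 valence electrons.
All are still removing valence electrons, so compare the +1 ions as you would atoms: IE_2 generally rises across a period (higher Z_eff) and falls down a group (larger shell), subject to the usual subshell exceptions.
Valence configurations: B⁺ [He]2s², Be⁺ [He]2s¹, P⁺ [Ne]3s²3p².
Approximate IE_2 values (kJ/mol): B 2427, Be 1757, P 1907.
Putting it together, IE_2: Be < P < B.

B > P > Be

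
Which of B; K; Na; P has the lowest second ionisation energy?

IE_2 is the cost of taking one more electron from the +1 cation: B⁺ still has 2 valence electrons; K⁺ is the bare [Ar] core; Na⁺ is the bare [Ne] core; P⁺ still has 4 valence electrons.
Core electrons are held far more tightly than valence electrons, so K and Na top the IE_2 order.
Valence configurations: B⁺ [He]2s², P⁺ [Ne]3s²3p².
Approximate IE_2 values (kJ/mol): B 2427, K 3052, Na 4562, P 1907.
Hence IE_2: P < B < K < Na.

P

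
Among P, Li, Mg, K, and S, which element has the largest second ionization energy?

Li

After 1 electron has been removed, what remains? P⁺ still has 4 valence electrons; Li⁺ is the bare [He] core; Mg⁺ still has 1 valence electron; K⁺ is the bare [Ar] core; S⁺ still has 5 valence electrons.
Breaking into a closed-shell core is much more expensive than removing a leftover valence electron — K and Li have the largest IE_2 here.
Valence configurations: P⁺ [Ne]3s²3p², Mg⁺ [Ne]3s¹, S⁺ [Ne]3s²3p³.
Approximate IE_2 values (kJ/mol): P 1907, Li 7298, Mg 1451, K 3052, S 2252.
Hence IE_2: Mg < P < S < K < Li.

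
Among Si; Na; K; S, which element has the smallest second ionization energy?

The second ionization energy removes an electron from the +1 ion. For each element: Si⁺ still has 3 valence electrons; Na⁺ is the bare [Ne] core; K⁺ is the bare [Ar] core; S⁺ still has 5 valence electrons.
Core electrons are held far more tightly than valence electrons, so K and Na top the IE_2 order.
Valence configurations: Si⁺ [Ne]3s²3p¹, S⁺ [Ne]3s²3p³.
Approximate IE_2 values (kJ/mol): Si 1577, Na 4562, K 3052, S 2252.
Overall IE_2 order: Si < S < K < Na.

Si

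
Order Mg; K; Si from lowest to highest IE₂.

Consider each +1 ion: Mg⁺ still has 1 valence electron; K⁺ is the bare [Ar] core; Si⁺ still has 3 valence electrons.
Core electrons are held far more tightly than valence electrons, so K tops the IE_2 order.
Valence configurations: Mg⁺ [Ne]3s¹, Si⁺ [Ne]3s²3p¹.
Tabulated IE_2 (kJ/mol): Mg 1451, K 3052, Si 1577.
So the second ionization energies run Mg < Si < K.

Mg < Si < K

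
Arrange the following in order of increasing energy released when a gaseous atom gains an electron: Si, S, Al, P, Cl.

EA tends to increase across a period and decrease down a group, though the pattern is less regular than for IE or radius.
All lie in period 3; the across-period trend (electron affinity increases left to right) applies, with the exception below.
Note the exception: Si has a higher electron affinity than P, contrary to the simple trend — adding an electron to P's half-filled 3p³ is unfavourable, so Si (3p²) has the more exothermic EA.
Tabulated electron affinity (kJ/mol): Al 42, Si 134, P 72, S 200, Cl 349.
So from lowest to highest: Al < P < Si < S < Cl.

Al < P < Si < S < Cl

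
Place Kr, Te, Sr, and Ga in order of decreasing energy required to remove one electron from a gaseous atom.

Ga is in period 4, group 13; Kr is in period 4, group 18; Sr is in period 5, group 2; Te is in period 5, group 16.
First ionization energy rises across a period (greater Z_eff holds electrons more tightly) and falls down a group (valence electrons are farther from the nucleus).
Neither a single period nor a single group — weigh both effects.
Ga > Sr: both effects reinforce here, so Ga is clearly the higher of the two.
Te > Ga: period and group pull opposite ways; the across-period shift dominates (869 vs 579 kJ/mol).
Kr > Te: both effects reinforce here, so Kr is clearly the higher of the two.
Approximate values (kJ/mol): Ga 579, Kr 1351, Sr 550, Te 869.
So from highest to lowest: Kr > Te > Ga > Sr.

Kr > Te > Ga > Sr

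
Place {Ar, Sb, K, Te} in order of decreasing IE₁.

Ar is in period 3, group 18; K is in period 4, group 1; Sb is in period 5, group 15; Te is in period 5, group 16.
Across a period the outer electron is held more tightly (higher IE₁); down a group it sits in a higher shell, more shielded, and comes off more easily.
Here both period and group differ, so the two effects have to be weighed against each other.
Sb > K: the two effects oppose for this pair; the across-period effect wins (831 vs 419 kJ/mol).
Te > Sb: Te lies to the right of Sb in period 5, so the across-period effect alone puts Te higher.
Ar > Te: both effects reinforce here, so Ar is clearly the higher of the two.
Tabulated first ionization energy (kJ/mol): Ar 1521, K 419, Sb 831, Te 869.
So from highest to lowest: Ar > Te > Sb > K.

Ar > Te > Sb > K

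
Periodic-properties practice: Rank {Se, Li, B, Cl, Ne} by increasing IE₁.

Removing the outermost electron gets harder across a period and easier down a group.
Here both period and group differ, so the two effects have to be weighed against each other.
B > Li: both are in period 2; the period trend gives B the larger value.
Se > B: the two effects oppose for this pair; the across-period effect wins (941 vs 801 kJ/mol).
Cl > Se: relative to Se, both the across-period and down-group shifts push Cl's first ionization energy up.
Ne > Cl: relative to Cl, both the across-period and down-group shifts push Ne's first ionization energy up.
Approximate values (kJ/mol): Li 520, B 801, Ne 2081, Cl 1251, Se 941.
So from lowest to highest: Li < B < Se < Cl < Ne.

Li < B < Se < Cl < Ne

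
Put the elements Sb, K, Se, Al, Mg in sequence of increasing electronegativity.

Mg is in period 3, group 2; Al is in period 3, group 13; K is in period 4, group 1; Se is in period 4, group 16; Sb is in period 5, group 15.
EN rises left→right (higher Z_eff, smaller atoms) and falls top→bottom (larger, more shielded atoms).
Here both period and group differ, so the two effects have to be weighed against each other.
Mg > K: both effects reinforce here, so Mg is clearly the higher of the two.
Al > Mg: Al lies to the right of Mg in period 3, so the across-period effect alone puts Al higher.
Sb > Al: period and group pull opposite ways; the across-period shift dominates (2.05 vs 1.61).
Se > Sb: relative to Sb, both the across-period and down-group shifts push Se's electronegativity up.
Tabulated electronegativity (Pauling): Mg 1.31, Al 1.61, K 0.82, Se 2.55, Sb 2.05.
So from lowest to highest: K < Mg < Al < Sb < Se.

K < Mg < Al < Sb < Se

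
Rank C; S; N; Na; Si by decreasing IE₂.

Consider each +1 ion: C⁺ still has 3 valence electrons; S⁺ still has 5 valence electrons; N⁺ still has 4 valence electrons; Na⁺ is the bare [Ne] core; Si⁺ still has 3 valence electrons.
Core electrons are held far more tightly than valence electrons, so Na tops the IE_2 order.
Valence configurations: C⁺ [He]2s²2p¹, S⁺ [Ne]3s²3p³, N⁺ [He]2s²2p², Si⁺ [Ne]3s²3p¹.
Approximate IE_2 values (kJ/mol): C 2353, S 2252, N 2856, Na 4562, Si 1577.
Hence IE_2: Si < S < C < N < Na.

Na > N > C > S > Si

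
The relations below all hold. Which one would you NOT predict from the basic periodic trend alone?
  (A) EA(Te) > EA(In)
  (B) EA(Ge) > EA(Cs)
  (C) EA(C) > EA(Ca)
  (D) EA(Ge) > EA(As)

The general trend: electron affinity increases across a period and decreases down a group.
(A) Te (period 5, group 16) vs In (period 5, group 13): the stated order agrees with the simple trend.
(B) Ge (period 4, group 14) vs Cs (period 6, group 1): the stated order agrees with the simple trend.
(C) C (period 2, group 14) vs Ca (period 4, group 2): the stated order agrees with the simple trend.
(D) Ge (period 4, group 14) vs As (period 4, group 15): the stated order contradicts the simple trend.
The exception is (D): adding an electron to As's half-filled 4p³ is unfavourable, so Ge (4p²) has the more exothermic EA.

(D)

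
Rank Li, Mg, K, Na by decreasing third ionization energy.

The third ionization energy removes an electron from the +2 ion. For each element: Li²⁺ is already 1 electron into the core; Mg²⁺ is the bare [Ne] core; K²⁺ is already 1 electron into the core; Na²⁺ is already 1 electron into the core.
All of these are removing an electron from a noble-gas core or deeper; the smaller core (lower principal quantum number) is held far more tightly, and within a period the higher nuclear charge binds the same core more tightly.
Tabulated IE_3 (kJ/mol): Li 11815, Mg 7733, K 4420, Na 6910.
So the third ionization energies run K < Na < Mg < Li.

Li > Mg > Na > K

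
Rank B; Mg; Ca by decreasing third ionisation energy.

Consider each +2 ion: B²⁺ still has 1 valence electron; Mg²⁺ is the bare [Ne] core; Ca²⁺ is the bare [Ar] core.
Core electrons are held far more tightly than valence electrons, so Ca and Mg top the IE_3 order.
Tabulated IE_3 (kJ/mol): B 3660, Mg 7733, Ca 4912.
So the third ionization energies run B < Ca < Mg.

Mg, Ca, B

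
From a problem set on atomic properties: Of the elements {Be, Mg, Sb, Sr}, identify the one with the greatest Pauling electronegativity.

Sb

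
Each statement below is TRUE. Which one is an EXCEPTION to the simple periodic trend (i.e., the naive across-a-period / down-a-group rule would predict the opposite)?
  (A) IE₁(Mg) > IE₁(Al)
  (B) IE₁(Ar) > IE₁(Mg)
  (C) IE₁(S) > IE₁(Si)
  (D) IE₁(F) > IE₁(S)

The general trend: IE₁ increases across a period and decreases down a group.
(A) Mg (period 3, group 2) vs Al (period 3, group 13): the stated order contradicts the simple trend.
(B) Ar (period 3, group 18) vs Mg (period 3, group 2): the stated order agrees with the simple trend.
(C) S (period 3, group 16) vs Si (period 3, group 14): the stated order agrees with the simple trend.
(D) F (period 2, group 17) vs S (period 3, group 16): the stated order agrees with the simple trend.
The exception is (A): Al's single 3p electron is easier to remove than one from Mg's filled 3s².

(A)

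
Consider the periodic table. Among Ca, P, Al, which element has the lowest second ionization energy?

Ca

IE_2 is the cost of taking one more electron from the +1 cation: Ca⁺ still has 1 valence electron; P⁺ still has 4 valence electrons; Al⁺ still has 2 valence electrons.
All are still removing valence electrons, so compare the +1 ions as you would atoms: IE_2 generally rises across a period (higher Z_eff) and falls down a group (larger shell), subject to the usual subshell exceptions.
Valence configurations: Ca⁺ [Ar]4s¹, P⁺ [Ne]3s²3p², Al⁺ [Ne]3s².
The numbers (kJ/mol): Ca 1145, P 1907, Al 1817.
Hence IE_2: Ca < Al < P.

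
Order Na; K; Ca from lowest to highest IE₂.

IE_2 is the cost of taking one more electron from the +1 cation: Na⁺ is the bare [Ne] core; K⁺ is the bare [Ar] core; Ca⁺ still has 1 valence electron.
Core electrons are held far more tightly than valence electrons, so K and Na top the IE_2 order.
Approximate IE_2 values (kJ/mol): Na 4562, K 3052, Ca 1145.
Overall IE_2 order: Ca < K < Na.

Ca, K, Na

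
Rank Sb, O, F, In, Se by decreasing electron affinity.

Adding an electron releases more energy for atoms nearer the top right (short of the noble gases).
Here both period and group differ, so the two effects have to be weighed against each other.
Sb > In: both are in period 5; the period trend gives Sb the larger value.
O > Sb: relative to Sb, both the across-period and down-group shifts push O's electron affinity up.
Se > O: this pair runs against the simple trend — see the exception note.
F > Se: both effects reinforce here, so F is clearly the higher of the two.
Note the exception: Se has a higher electron affinity than O, contrary to the simple trend — O's compact 2p subshell gives strong electron–electron repulsion on the added electron.
Tabulated electron affinity (kJ/mol): O 141, F 328, Se 195, In 29, Sb 103.
So from highest to lowest: F > Se > O > Sb > In.

F, Se, O, Sb, In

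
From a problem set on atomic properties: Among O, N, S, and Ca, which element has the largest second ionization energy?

IE_2 is the cost of taking one more electron from the +1 cation: O⁺ still has 5 valence electrons; N⁺ still has 4 valence electrons; S⁺ still has 5 valence electrons; Ca⁺ still has 1 valence electron.
All are still removing valence electrons, so compare the +1 ions as you would atoms: IE_2 generally rises across a period (higher Z_eff) and falls down a group (larger shell), subject to the usual subshell exceptions.
Valence configurations: O⁺ [He]2s²2p³, N⁺ [He]2s²2p², S⁺ [Ne]3s²3p³, Ca⁺ [Ar]4s¹.
Approximate IE_2 values (kJ/mol): O 3388, N 2856, S 2252, Ca 1145.
Overall IE_2 order: Ca < S < N < O.

O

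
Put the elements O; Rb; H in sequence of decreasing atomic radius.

Rb > O > H

H is in period 1, group 1; O is in period 2, group 16; Rb is in period 5, group 1.
Radius decreases left→right (rising Z_eff, same n) and increases top→bottom (higher n).
These span different periods and groups, so the two trends combine.
O > H: the two effects oppose for this pair; the down-group effect wins (63 vs 32 pm).
Rb > O: both effects reinforce here, so Rb is clearly the larger of the two.
For reference (pm): H 32, O 63, Rb 210.
So from largest to smallest: Rb > O > H.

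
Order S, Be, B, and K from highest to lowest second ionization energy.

Consider each +1 ion: S⁺ still has 5 valence electrons; Be⁺ still has 1 valence electron; B⁺ still has 2 valence electrons; K⁺ is the bare [Ar] core.
Breaking into a closed-shell core is much more expensive than removing a leftover valence electron — K has the largest IE_2 here.
Valence configurations: S⁺ [Ne]3s²3p³, Be⁺ [He]2s¹, B⁺ [He]2s².
The numbers (kJ/mol): S 2252, Be 1757, B 2427, K 3052.
Hence IE_2: Be < S < B < K.

K, B, S, Be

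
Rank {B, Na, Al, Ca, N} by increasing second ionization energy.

IE_2 is the cost of taking one more electron from the +1 cation: B⁺ still has 2 valence electrons; Na⁺ is the bare [Ne] core; Al⁺ still has 2 valence electrons; Ca⁺ still has 1 valence electron; N⁺ still has 4 valence electrons.
Breaking into a closed-shell core is much more expensive than removing a leftover valence electron — Na has the largest IE_2 here.
Valence configurations: B⁺ [He]2s², Al⁺ [Ne]3s², Ca⁺ [Ar]4s¹, N⁺ [He]2s²2p².
Approximate IE_2 values (kJ/mol): B 2427, Na 4562, Al 1817, Ca 1145, N 2856.
So the second ionization energies run Ca < Al < B < N < Na.

Ca < Al < B < N < Na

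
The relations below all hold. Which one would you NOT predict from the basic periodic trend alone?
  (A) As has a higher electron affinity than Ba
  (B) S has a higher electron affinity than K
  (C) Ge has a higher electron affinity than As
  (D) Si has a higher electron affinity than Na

(C)

The general trend: electron affinity increases across a period and decreases down a group.
(A) As (period 4, group 15) vs Ba (period 6, group 2): the stated order agrees with the simple trend.
(B) S (period 3, group 16) vs K (period 4, group 1): the stated order agrees with the simple trend.
(C) Ge (period 4, group 14) vs As (period 4, group 15): the stated order contradicts the simple trend.
(D) Si (period 3, group 14) vs Na (period 3, group 1): the stated order agrees with the simple trend.
The exception is (C): adding an electron to As's half-filled 4p³ is unfavourable, so Ge (4p²) has the more exothermic EA.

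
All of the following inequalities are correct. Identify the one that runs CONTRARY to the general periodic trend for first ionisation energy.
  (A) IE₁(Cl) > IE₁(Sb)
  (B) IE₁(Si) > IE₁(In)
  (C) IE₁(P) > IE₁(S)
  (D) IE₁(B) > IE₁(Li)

(C)

The general trend: first ionisation energy increases across a period and decreases down a group.
(A) Cl (period 3, group 17) vs Sb (period 5, group 15): the stated order agrees with the simple trend.
(B) Si (period 3, group 14) vs In (period 5, group 13): the stated order agrees with the simple trend.
(C) P (period 3, group 15) vs S (period 3, group 16): the stated order contradicts the simple trend.
(D) B (period 2, group 13) vs Li (period 2, group 1): the stated order agrees with the simple trend.
The exception is (C): S (3p⁴) ionizes more easily than half-filled P (3p³) because the paired 3p electron in S is pushed out by e⁻–e⁻ repulsion.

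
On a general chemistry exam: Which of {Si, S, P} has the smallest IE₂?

Si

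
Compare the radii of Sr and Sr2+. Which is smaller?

Forming Sr2+ removes 2 electrons from Sr. Fewer electrons for the same nuclear charge means less shielding and a higher Z_eff on the remaining electrons, and for main-group metals the entire outer shell is lost.
A cation is smaller than its parent atom: Sr2+ < Sr.

Sr2+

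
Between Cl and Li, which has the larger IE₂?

IE_2 is the cost of taking one more electron from the +1 cation: Cl⁺ still has 6 valence electrons; Li⁺ is the bare [He] core.
Breaking into a closed-shell core is much more expensive than removing a leftover valence electron — Li has the largest IE_2 here.
The numbers (kJ/mol): Cl 2298, Li 7298.
Overall IE_2 order: Cl < Li.

Li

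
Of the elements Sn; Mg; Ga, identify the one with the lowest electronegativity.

Mg is in period 3, group 2; Ga is in period 4, group 13; Sn is in period 5, group 14.
Electronegativity increases across a period and decreases down a group, tracking effective nuclear charge and atomic size.
A diagonal step moves right (one effect) and down (the opposite effect) at once.
Ga > Mg: period and group pull opposite ways; the across-period shift dominates (1.81 vs 1.31).
Sn > Ga: the two effects oppose for this pair; the across-period effect wins (1.96 vs 1.81).
Approximate values (Pauling): Mg 1.31, Ga 1.81, Sn 1.96.
The lowest electronegativity among these belongs to Mg.

Mg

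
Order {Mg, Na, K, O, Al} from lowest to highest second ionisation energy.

Mg < Al < K < O < Na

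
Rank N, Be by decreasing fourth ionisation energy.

IE_4 is the cost of taking one more electron from the +3 cation: N³⁺ still has 2 valence electrons; Be³⁺ is already 1 electron into the core.
Pulling an electron out of a noble-gas core costs far more than removing a remaining valence electron, so Be sits at the high end of IE_4.
Tabulated IE_4 (kJ/mol): N 7475, Be 21007.
Overall IE_4 order: N < Be.

Be > N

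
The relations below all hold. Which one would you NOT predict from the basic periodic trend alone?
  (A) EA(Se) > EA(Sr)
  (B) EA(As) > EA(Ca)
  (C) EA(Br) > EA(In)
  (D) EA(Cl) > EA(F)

(D)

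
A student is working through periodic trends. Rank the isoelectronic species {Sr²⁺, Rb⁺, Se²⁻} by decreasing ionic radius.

All of these have 36 electrons, so size is governed by nuclear charge alone: the more protons, the stronger the pull on the same electron cloud, and the smaller the ion.
Nuclear charges: Sr²⁺ (Z=38), Rb⁺ (Z=37), Se²⁻ (Z=34).
Largest to smallest: Se²⁻ > Rb⁺ > Sr²⁺.

Se²⁻ > Rb⁺ > Sr²⁺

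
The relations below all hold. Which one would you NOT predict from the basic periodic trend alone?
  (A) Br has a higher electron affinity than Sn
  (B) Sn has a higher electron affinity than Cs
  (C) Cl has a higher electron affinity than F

The general trend: electron affinity increases across a period and decreases down a group.
(A) Br (period 4, group 17) vs Sn (period 5, group 14): the stated order agrees with the simple trend.
(B) Sn (period 5, group 14) vs Cs (period 6, group 1): the stated order agrees with the simple trend.
(C) Cl (period 3, group 17) vs F (period 2, group 17): the stated order contradicts the simple trend.
The exception is (C): F's small 2p subshell makes the incoming electron feel strong e⁻–e⁻ repulsion, so Cl actually releases more energy on gaining an electron.

(C)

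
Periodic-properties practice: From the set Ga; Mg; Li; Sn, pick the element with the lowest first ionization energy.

Li is in period 2, group 1; Mg is in period 3, group 2; Ga is in period 4, group 13; Sn is in period 5, group 14.
First ionization energy rises across a period (greater Z_eff holds electrons more tightly) and falls down a group (valence electrons are farther from the nucleus).
A diagonal step moves right (one effect) and down (the opposite effect) at once.
Ga > Li: the two effects oppose for this pair; the across-period effect wins (579 vs 520 kJ/mol).
Sn > Ga: the two effects oppose for this pair; the across-period effect wins (709 vs 579 kJ/mol).
Mg > Sn: the two effects oppose for this pair; the down-group effect wins (738 vs 709 kJ/mol).
Tabulated first ionization energy (kJ/mol): Li 520, Mg 738, Ga 579, Sn 709.
The lowest first ionization energy among these belongs to Li.

Li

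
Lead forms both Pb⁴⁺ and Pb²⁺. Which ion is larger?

Both ions have Z = 82 protons, but Pb⁴⁺ has lost more electrons, so its remaining electrons feel a larger effective nuclear charge per electron and are pulled in more tightly.
Higher positive charge → smaller ion, so Pb²⁺ > Pb⁴⁺.

Pb²⁺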